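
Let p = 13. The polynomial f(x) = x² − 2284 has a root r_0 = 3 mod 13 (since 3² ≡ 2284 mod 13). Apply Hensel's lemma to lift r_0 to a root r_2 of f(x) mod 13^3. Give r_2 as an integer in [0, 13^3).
r_2 = 354 (mod 2197)

Hensel's recurrence: r_{i+1} = r_i − f(r_i)·(f′(r_i))^{-1} mod 13^{i+2}, with f′(x) = 2x. Iterate:
  r_0 = 3 (mod 13)
  r_1 = 16 (mod 169)
  r_2 = 354 (mod 2197)
Final: r_2 = 354, and one checks f(r_2) ≡ 0 mod 13^3.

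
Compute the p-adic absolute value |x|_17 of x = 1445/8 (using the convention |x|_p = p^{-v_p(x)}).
|1445/8|_17 = 1/289

Step 1 — compute v_17(x) by factoring powers of 17 out of the numerator and denominator: v_17(1445/8) = 2. Step 2 — apply |x|_p = p^{-v_p(x)} = 17^{-2} = 1/289.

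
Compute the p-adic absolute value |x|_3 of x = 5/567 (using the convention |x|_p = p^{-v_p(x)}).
|5/567|_3 = 81

Step 1 — compute v_3(x) by factoring powers of 3 out of the numerator and denominator: v_3(5/567) = -4. Step 2 — apply |x|_p = p^{-v_p(x)} = 3^{4} = 81.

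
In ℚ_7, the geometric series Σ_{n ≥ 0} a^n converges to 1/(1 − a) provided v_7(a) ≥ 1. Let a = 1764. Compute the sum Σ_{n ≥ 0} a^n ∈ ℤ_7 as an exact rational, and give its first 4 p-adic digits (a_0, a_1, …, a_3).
Σ a^n = 1/(1 − a) = -1/1763;  first 4 digits = (1, 0, 1, 5)

v_7(a) = 2 ≥ 1, so the series converges in ℤ_7 to 1/(1 − a) = 1/(1 − 1764) = -1/1763. Expand this rational in ℤ_7: compute digits iteratively via d_i = x_i mod 7, x_{i+1} = (x_i − d_i)/7. The first 4 digits are (1, 0, 1, 5).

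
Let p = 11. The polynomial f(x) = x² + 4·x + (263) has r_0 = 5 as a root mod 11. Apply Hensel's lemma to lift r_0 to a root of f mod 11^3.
r_2 = 709 (mod 1331)

Hensel: r_{i+1} = r_i − f(r_i)·(f′(r_i))^{-1} mod 11^{i+2}, f′(x) = 2x + 4. Iterate:
  r_0 = 5 (mod 11)
  r_1 = 104 (mod 121)
  r_2 = 709 (mod 1331)
Final: r = 709 satisfies f(r) ≡ 0 mod 11^3.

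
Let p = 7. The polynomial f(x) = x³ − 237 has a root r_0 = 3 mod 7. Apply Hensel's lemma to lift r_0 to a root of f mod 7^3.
r_2 = 136 (mod 343)

Hensel: r_{i+1} = r_i − f(r_i)/f′(r_i) mod 7^{i+2}, where f′(x) = 3x². Iterate:
  r_0 = 3 (mod 7)
  r_1 = 38 (mod 49)
  r_2 = 136 (mod 343)
Final: r = 136 with f(r) ≡ 0 mod 7^3.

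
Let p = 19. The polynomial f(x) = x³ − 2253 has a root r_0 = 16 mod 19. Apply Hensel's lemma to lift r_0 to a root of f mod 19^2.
r_1 = 282 (mod 361)

Hensel: r_{i+1} = r_i − f(r_i)/f′(r_i) mod 19^{i+2}, where f′(x) = 3x². Iterate:
  r_0 = 16 (mod 19)
  r_1 = 282 (mod 361)
Final: r = 282 with f(r) ≡ 0 mod 19^2.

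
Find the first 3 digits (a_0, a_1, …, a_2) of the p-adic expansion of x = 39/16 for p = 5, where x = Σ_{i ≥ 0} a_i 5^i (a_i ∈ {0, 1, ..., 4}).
(a_0, …, a_2) = (4, 0, 4)

v_5(39/16) = 0 (numerator and denominator both coprime to 5), so x ∈ ℤ_5^×. Compute digits iteratively via a_i = x_i mod 5, x_{i+1} = (x_i − a_i)/5, with x_0 = x:
  x_0 = 39/16;  a_0 = 4;  x_1 = (x_0 − 4)/5 = -5/16
  x_1 = -5/16;  a_1 = 0;  x_2 = (x_1 − 0)/5 = -1/16
  x_2 = -1/16;  a_2 = 4;  x_3 = (x_2 − 4)/5 = -13/16
Digits: (4, 0, 4).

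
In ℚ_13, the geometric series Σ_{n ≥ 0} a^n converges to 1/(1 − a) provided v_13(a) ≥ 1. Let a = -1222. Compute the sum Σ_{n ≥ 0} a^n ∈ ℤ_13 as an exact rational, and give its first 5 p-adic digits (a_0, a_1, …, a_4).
Σ a^n = 1/(1 − a) = 1/1223;  first 5 digits = (1, 10, 1, 2, 7)

v_13(a) = 1 ≥ 1, so the series converges in ℤ_13 to 1/(1 − a) = 1/(1 − (-1222)) = 1/1223. Expand this rational in ℤ_13: compute digits iteratively via d_i = x_i mod 13, x_{i+1} = (x_i − d_i)/13. The first 5 digits are (1, 10, 1, 2, 7).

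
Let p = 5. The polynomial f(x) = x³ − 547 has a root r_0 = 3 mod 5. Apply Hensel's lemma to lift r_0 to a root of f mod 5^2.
r_1 = 13 (mod 25)

Hensel: r_{i+1} = r_i − f(r_i)/f′(r_i) mod 5^{i+2}, where f′(x) = 3x². Iterate:
  r_0 = 3 (mod 5)
  r_1 = 13 (mod 25)
Final: r = 13 with f(r) ≡ 0 mod 5^2.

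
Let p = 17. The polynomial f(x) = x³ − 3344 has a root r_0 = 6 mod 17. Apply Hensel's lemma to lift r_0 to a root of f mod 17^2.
r_1 = 142 (mod 289)

Hensel: r_{i+1} = r_i − f(r_i)/f′(r_i) mod 17^{i+2}, where f′(x) = 3x². Iterate:
  r_0 = 6 (mod 17)
  r_1 = 142 (mod 289)
Final: r = 142 with f(r) ≡ 0 mod 17^2.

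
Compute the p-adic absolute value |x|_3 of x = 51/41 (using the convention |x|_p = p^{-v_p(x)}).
|51/41|_3 = 1/3

Step 1 — compute v_3(x) by factoring powers of 3 out of the numerator and denominator: v_3(51/41) = 1. Step 2 — apply |x|_p = p^{-v_p(x)} = 3^{-1} = 1/3.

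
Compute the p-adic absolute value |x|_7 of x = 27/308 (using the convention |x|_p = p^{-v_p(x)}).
|27/308|_7 = 7

Step 1 — compute v_7(x) by factoring powers of 7 out of the numerator and denominator: v_7(27/308) = -1. Step 2 — apply |x|_p = p^{-v_p(x)} = 7^{1} = 7.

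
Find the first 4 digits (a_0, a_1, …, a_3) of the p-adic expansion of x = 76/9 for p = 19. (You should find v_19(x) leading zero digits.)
(a_0, …, a_3) = (0, 11, 10, 10)

v_19(76/9) = 1, so a_0 = ... = a_0 = 0. Factor out: x = 19^1 · u with u = 4/9 a unit in ℤ_19. Expand u iteratively via a_{v+i} = u_i mod 19, u_{i+1} = (u_i − a_{v+i})/19:
  u_0 = 4/9;  a_1 = 11;  u_1 = (u_0 − 11)/19 = -5/9
  u_1 = -5/9;  a_2 = 10;  u_2 = (u_1 − 10)/19 = -5/9
  u_2 = -5/9;  a_3 = 10;  u_3 = (u_2 − 10)/19 = -5/9
Digits: (0, 11, 10, 10).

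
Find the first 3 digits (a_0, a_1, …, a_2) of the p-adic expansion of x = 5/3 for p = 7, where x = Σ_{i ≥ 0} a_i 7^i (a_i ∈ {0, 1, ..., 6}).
(a_0, …, a_2) = (4, 2, 2)

v_7(5/3) = 0 (numerator and denominator both coprime to 7), so x ∈ ℤ_7^×. Compute digits iteratively via a_i = x_i mod 7, x_{i+1} = (x_i − a_i)/7, with x_0 = x:
  x_0 = 5/3;  a_0 = 4;  x_1 = (x_0 − 4)/7 = -1/3
  x_1 = -1/3;  a_1 = 2;  x_2 = (x_1 − 2)/7 = -1/3
  x_2 = -1/3;  a_2 = 2;  x_3 = (x_2 − 2)/7 = -1/3
Digits: (4, 2, 2).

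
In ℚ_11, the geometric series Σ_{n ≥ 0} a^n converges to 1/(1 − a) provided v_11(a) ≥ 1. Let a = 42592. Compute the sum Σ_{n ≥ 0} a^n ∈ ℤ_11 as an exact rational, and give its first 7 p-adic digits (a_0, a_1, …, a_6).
Σ a^n = 1/(1 − a) = -1/42591;  first 7 digits = (1, 0, 0, 10, 2, 0, 1)

v_11(a) = 3 ≥ 1, so the series converges in ℤ_11 to 1/(1 − a) = 1/(1 − 42592) = -1/42591. Expand this rational in ℤ_11: compute digits iteratively via d_i = x_i mod 11, x_{i+1} = (x_i − d_i)/11. The first 7 digits are (1, 0, 0, 10, 2, 0, 1).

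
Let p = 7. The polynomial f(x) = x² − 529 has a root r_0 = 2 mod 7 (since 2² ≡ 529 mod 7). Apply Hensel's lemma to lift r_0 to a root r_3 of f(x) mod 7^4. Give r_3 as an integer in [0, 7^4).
r_3 = 23 (mod 2401)

Hensel's recurrence: r_{i+1} = r_i − f(r_i)·(f′(r_i))^{-1} mod 7^{i+2}, with f′(x) = 2x. Iterate:
  r_0 = 2 (mod 7)
  r_1 = 23 (mod 49)
  r_2 = 23 (mod 343)
  r_3 = 23 (mod 2401)
Final: r_3 = 23, and one checks f(r_3) ≡ 0 mod 7^4.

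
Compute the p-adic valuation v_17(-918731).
v_17(-918731) = 4

v_17(n) is the largest exponent k such that 17^k divides n. Factor out: -918731 = -17^4 · 11. (Sign doesn't affect v_p.) So v_17(-918731) = 4.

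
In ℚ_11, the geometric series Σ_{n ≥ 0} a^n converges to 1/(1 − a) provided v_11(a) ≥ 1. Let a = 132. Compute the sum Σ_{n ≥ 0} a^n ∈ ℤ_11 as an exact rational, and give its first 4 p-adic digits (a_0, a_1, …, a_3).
Σ a^n = 1/(1 − a) = -1/131;  first 4 digits = (1, 1, 2, 3)

v_11(a) = 1 ≥ 1, so the series converges in ℤ_11 to 1/(1 − a) = 1/(1 − 132) = -1/131. Expand this rational in ℤ_11: compute digits iteratively via d_i = x_i mod 11, x_{i+1} = (x_i − d_i)/11. The first 4 digits are (1, 1, 2, 3).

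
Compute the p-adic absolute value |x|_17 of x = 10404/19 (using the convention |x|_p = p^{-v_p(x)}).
|10404/19|_17 = 1/289

Step 1 — compute v_17(x) by factoring powers of 17 out of the numerator and denominator: v_17(10404/19) = 2. Step 2 — apply |x|_p = p^{-v_p(x)} = 17^{-2} = 1/289.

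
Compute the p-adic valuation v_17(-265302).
v_17(-265302) = 3

v_17(n) is the largest exponent k such that 17^k divides n. Factor out: -265302 = -17^3 · 54. (Sign doesn't affect v_p.) So v_17(-265302) = 3.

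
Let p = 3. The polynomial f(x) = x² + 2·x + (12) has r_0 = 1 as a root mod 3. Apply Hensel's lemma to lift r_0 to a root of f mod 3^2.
r_1 = 4 (mod 9)

Hensel: r_{i+1} = r_i − f(r_i)·(f′(r_i))^{-1} mod 3^{i+2}, f′(x) = 2x + 2. Iterate:
  r_0 = 1 (mod 3)
  r_1 = 4 (mod 9)
Final: r = 4 satisfies f(r) ≡ 0 mod 3^2.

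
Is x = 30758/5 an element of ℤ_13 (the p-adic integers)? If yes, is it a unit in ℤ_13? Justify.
x ∈ ℤ_13 but not a unit; v_13(x) = 3 > 0

ℤ_13 = {x ∈ ℚ_13 : v_13(x) ≥ 0} and ℤ_13^× = {x ∈ ℤ_13 : v_13(x) = 0}. Here v_13(30758/5) = v_13(num) − v_13(den) = 3; compare against these criteria.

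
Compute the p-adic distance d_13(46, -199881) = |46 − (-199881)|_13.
d_13(46, -199881) = 1/28561

Step 1 — x − y = 46 − (-199881) = 199927. Step 2 — v_13(199927) = 4 (factor: 199927 = (13^4 · 7); the sign does not affect v_p). Step 3 — |x − y|_13 = 13^{-4} = 1/28561.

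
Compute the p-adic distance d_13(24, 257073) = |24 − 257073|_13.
d_13(24, 257073) = 1/28561

Step 1 — x − y = 24 − 257073 = -257049. Step 2 — v_13(-257049) = 4 (factor: -257049 = −(13^4 · 9); the sign does not affect v_p). Step 3 — |x − y|_13 = 13^{-4} = 1/28561.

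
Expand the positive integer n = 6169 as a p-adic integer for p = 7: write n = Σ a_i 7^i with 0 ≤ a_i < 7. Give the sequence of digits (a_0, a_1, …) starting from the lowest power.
(a_0, a_1, …) = (2, 6, 6, 3, 2)

Repeated division by 7 gives the digits low-to-high: 6169 = 2 + 6·7^1 + 6·7^2 + 3·7^3 + 2·7^4. Digit sequence: (2, 6, 6, 3, 2).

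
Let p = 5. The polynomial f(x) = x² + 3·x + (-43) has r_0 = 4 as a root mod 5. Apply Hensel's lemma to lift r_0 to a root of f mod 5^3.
r_2 = 19 (mod 125)

Hensel: r_{i+1} = r_i − f(r_i)·(f′(r_i))^{-1} mod 5^{i+2}, f′(x) = 2x + 3. Iterate:
  r_0 = 4 (mod 5)
  r_1 = 19 (mod 25)
  r_2 = 19 (mod 125)
Final: r = 19 satisfies f(r) ≡ 0 mod 5^3.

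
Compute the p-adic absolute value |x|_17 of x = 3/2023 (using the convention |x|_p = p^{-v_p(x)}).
|3/2023|_17 = 289

Step 1 — compute v_17(x) by factoring powers of 17 out of the numerator and denominator: v_17(3/2023) = -2. Step 2 — apply |x|_p = p^{-v_p(x)} = 17^{2} = 289.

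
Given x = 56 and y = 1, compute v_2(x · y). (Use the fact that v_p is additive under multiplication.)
v_2(56) = 3

v_p(x) = 3 (factor: 56 = 2^3 · 7); v_p(y) = 0 (factor: 1 = 2^0 · 1). Additivity: v_p(xy) = v_p(x) + v_p(y) = 3 + 0 = 3. (Direct check: xy = 56 = 2^3 · (7).)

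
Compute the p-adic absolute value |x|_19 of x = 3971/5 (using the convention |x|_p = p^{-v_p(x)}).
|3971/5|_19 = 1/361

Step 1 — compute v_19(x) by factoring powers of 19 out of the numerator and denominator: v_19(3971/5) = 2. Step 2 — apply |x|_p = p^{-v_p(x)} = 19^{-2} = 1/361.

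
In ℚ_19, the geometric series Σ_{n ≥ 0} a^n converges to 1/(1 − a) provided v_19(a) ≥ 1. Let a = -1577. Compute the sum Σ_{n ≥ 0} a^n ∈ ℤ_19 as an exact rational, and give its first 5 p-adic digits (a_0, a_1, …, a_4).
Σ a^n = 1/(1 − a) = 1/1578;  first 5 digits = (1, 12, 6, 0, 9)

v_19(a) = 1 ≥ 1, so the series converges in ℤ_19 to 1/(1 − a) = 1/(1 − (-1577)) = 1/1578. Expand this rational in ℤ_19: compute digits iteratively via d_i = x_i mod 19, x_{i+1} = (x_i − d_i)/19. The first 5 digits are (1, 12, 6, 0, 9).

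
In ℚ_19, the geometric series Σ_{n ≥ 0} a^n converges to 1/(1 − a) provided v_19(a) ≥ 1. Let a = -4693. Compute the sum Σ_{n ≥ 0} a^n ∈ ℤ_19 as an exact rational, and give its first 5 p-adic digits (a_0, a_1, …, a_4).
Σ a^n = 1/(1 − a) = 1/4694;  first 5 digits = (1, 0, 6, 18, 16)

v_19(a) = 2 ≥ 1, so the series converges in ℤ_19 to 1/(1 − a) = 1/(1 − (-4693)) = 1/4694. Expand this rational in ℤ_19: compute digits iteratively via d_i = x_i mod 19, x_{i+1} = (x_i − d_i)/19. The first 5 digits are (1, 0, 6, 18, 16).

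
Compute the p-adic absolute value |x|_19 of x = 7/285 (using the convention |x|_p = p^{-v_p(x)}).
|7/285|_19 = 19

Step 1 — compute v_19(x) by factoring powers of 19 out of the numerator and denominator: v_19(7/285) = -1. Step 2 — apply |x|_p = p^{-v_p(x)} = 19^{1} = 19.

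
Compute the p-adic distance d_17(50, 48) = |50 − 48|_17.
d_17(50, 48) = 1

Step 1 — x − y = 50 − 48 = 2. Step 2 — v_17(2) = 0 (factor: 2 = (17^0 · 2); the sign does not affect v_p). Step 3 — |x − y|_17 = 17^{0} = 1.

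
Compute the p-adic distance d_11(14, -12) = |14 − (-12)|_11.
d_11(14, -12) = 1

Step 1 — x − y = 14 − (-12) = 26. Step 2 — v_11(26) = 0 (factor: 26 = (11^0 · 26); the sign does not affect v_p). Step 3 — |x − y|_11 = 11^{0} = 1.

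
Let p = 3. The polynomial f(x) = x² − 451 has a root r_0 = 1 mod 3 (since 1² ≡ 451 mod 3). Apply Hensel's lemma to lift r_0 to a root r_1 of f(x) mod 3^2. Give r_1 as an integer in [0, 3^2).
r_1 = 1 (mod 9)

Hensel's recurrence: r_{i+1} = r_i − f(r_i)·(f′(r_i))^{-1} mod 3^{i+2}, with f′(x) = 2x. Iterate:
  r_0 = 1 (mod 3)
  r_1 = 1 (mod 9)
Final: r_1 = 1, and one checks f(r_1) ≡ 0 mod 3^2.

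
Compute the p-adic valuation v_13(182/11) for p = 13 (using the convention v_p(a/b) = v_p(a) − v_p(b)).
v_13(182/11) = 1

Factor powers of 13 from the numerator and denominator of the reduced fraction: 182 = 13^1 · 14 and 11 = 13^0 · 11. Apply v_p(a/b) = v_p(a) − v_p(b): v_13(182/11) = 1 − 0 = 1.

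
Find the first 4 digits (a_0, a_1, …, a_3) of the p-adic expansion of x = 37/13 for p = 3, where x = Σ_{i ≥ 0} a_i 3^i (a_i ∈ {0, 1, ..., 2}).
(a_0, …, a_3) = (1, 2, 0, 1)

v_3(37/13) = 0 (numerator and denominator both coprime to 3), so x ∈ ℤ_3^×. Compute digits iteratively via a_i = x_i mod 3, x_{i+1} = (x_i − a_i)/3, with x_0 = x:
  x_0 = 37/13;  a_0 = 1;  x_1 = (x_0 − 1)/3 = 8/13
  x_1 = 8/13;  a_1 = 2;  x_2 = (x_1 − 2)/3 = -6/13
  x_2 = -6/13;  a_2 = 0;  x_3 = (x_2 − 0)/3 = -2/13
  x_3 = -2/13;  a_3 = 1;  x_4 = (x_3 − 1)/3 = -5/13
Digits: (1, 2, 0, 1).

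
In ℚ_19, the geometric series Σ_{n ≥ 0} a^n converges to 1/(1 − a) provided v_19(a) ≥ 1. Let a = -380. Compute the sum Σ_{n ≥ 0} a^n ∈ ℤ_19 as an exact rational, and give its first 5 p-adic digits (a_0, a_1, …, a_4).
Σ a^n = 1/(1 − a) = 1/381;  first 5 digits = (1, 18, 18, 0, 18)

v_19(a) = 1 ≥ 1, so the series converges in ℤ_19 to 1/(1 − a) = 1/(1 − (-380)) = 1/381. Expand this rational in ℤ_19: compute digits iteratively via d_i = x_i mod 19, x_{i+1} = (x_i − d_i)/19. The first 5 digits are (1, 18, 18, 0, 18).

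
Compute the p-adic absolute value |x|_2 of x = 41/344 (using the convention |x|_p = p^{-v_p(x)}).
|41/344|_2 = 8

Step 1 — compute v_2(x) by factoring powers of 2 out of the numerator and denominator: v_2(41/344) = -3. Step 2 — apply |x|_p = p^{-v_p(x)} = 2^{3} = 8.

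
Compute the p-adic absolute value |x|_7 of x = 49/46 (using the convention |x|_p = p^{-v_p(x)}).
|49/46|_7 = 1/49

Step 1 — compute v_7(x) by factoring powers of 7 out of the numerator and denominator: v_7(49/46) = 2. Step 2 — apply |x|_p = p^{-v_p(x)} = 7^{-2} = 1/49.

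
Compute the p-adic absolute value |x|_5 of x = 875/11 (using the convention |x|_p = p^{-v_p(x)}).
|875/11|_5 = 1/125

Step 1 — compute v_5(x) by factoring powers of 5 out of the numerator and denominator: v_5(875/11) = 3. Step 2 — apply |x|_p = p^{-v_p(x)} = 5^{-3} = 1/125.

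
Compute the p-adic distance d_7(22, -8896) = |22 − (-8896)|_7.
d_7(22, -8896) = 1/343

Step 1 — x − y = 22 − (-8896) = 8918. Step 2 — v_7(8918) = 3 (factor: 8918 = (7^3 · 26); the sign does not affect v_p). Step 3 — |x − y|_7 = 7^{-3} = 1/343.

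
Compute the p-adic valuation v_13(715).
v_13(715) = 1

v_13(n) is the largest exponent k such that 13^k divides n. Factor out: 715 = 13^1 · 55. (Sign doesn't affect v_p.) So v_13(715) = 1.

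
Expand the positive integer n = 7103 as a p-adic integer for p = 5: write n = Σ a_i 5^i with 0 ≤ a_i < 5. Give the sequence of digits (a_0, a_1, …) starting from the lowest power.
(a_0, a_1, …) = (3, 0, 4, 1, 1, 2)

Repeated division by 5 gives the digits low-to-high: 7103 = 3 + 4·5^2 + 1·5^3 + 1·5^4 + 2·5^5. Digit sequence: (3, 0, 4, 1, 1, 2).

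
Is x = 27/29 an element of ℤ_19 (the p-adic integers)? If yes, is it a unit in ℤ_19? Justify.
x ∈ ℤ_19^× (unit); v_19(x) = 0

ℤ_19 = {x ∈ ℚ_19 : v_19(x) ≥ 0} and ℤ_19^× = {x ∈ ℤ_19 : v_19(x) = 0}. Here v_19(27/29) = v_19(num) − v_19(den) = 0; compare against these criteria.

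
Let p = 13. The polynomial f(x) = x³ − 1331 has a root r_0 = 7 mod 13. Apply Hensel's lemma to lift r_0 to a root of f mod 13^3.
r_2 = 1775 (mod 2197)

Hensel: r_{i+1} = r_i − f(r_i)/f′(r_i) mod 13^{i+2}, where f′(x) = 3x². Iterate:
  r_0 = 7 (mod 13)
  r_1 = 85 (mod 169)
  r_2 = 1775 (mod 2197)
Final: r = 1775 with f(r) ≡ 0 mod 13^3.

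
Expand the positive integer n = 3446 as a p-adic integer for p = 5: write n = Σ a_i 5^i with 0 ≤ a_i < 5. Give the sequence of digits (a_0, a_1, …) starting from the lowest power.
(a_0, a_1, …) = (1, 4, 2, 2, 0, 1)

Repeated division by 5 gives the digits low-to-high: 3446 = 1 + 4·5^1 + 2·5^2 + 2·5^3 + 1·5^5. Digit sequence: (1, 4, 2, 2, 0, 1).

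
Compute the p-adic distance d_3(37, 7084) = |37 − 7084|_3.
d_3(37, 7084) = 1/243

Step 1 — x − y = 37 − 7084 = -7047. Step 2 — v_3(-7047) = 5 (factor: -7047 = −(3^5 · 29); the sign does not affect v_p). Step 3 — |x − y|_3 = 3^{-5} = 1/243.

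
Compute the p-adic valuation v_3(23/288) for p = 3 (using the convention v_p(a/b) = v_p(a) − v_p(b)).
v_3(23/288) = -2

Factor powers of 3 from the numerator and denominator of the reduced fraction: 23 = 3^0 · 23 and 288 = 3^2 · 32. Apply v_p(a/b) = v_p(a) − v_p(b): v_3(23/288) = 0 − 2 = -2.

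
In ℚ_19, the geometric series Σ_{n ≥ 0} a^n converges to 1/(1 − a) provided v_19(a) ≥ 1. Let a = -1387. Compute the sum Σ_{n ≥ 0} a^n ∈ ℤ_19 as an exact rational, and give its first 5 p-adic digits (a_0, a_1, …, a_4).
Σ a^n = 1/(1 − a) = 1/1388;  first 5 digits = (1, 3, 5, 3, 8)

v_19(a) = 1 ≥ 1, so the series converges in ℤ_19 to 1/(1 − a) = 1/(1 − (-1387)) = 1/1388. Expand this rational in ℤ_19: compute digits iteratively via d_i = x_i mod 19, x_{i+1} = (x_i − d_i)/19. The first 5 digits are (1, 3, 5, 3, 8).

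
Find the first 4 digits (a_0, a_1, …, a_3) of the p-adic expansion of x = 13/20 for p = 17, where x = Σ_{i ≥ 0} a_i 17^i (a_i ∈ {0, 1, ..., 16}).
(a_0, …, a_3) = (10, 2, 16, 5)

v_17(13/20) = 0 (numerator and denominator both coprime to 17), so x ∈ ℤ_17^×. Compute digits iteratively via a_i = x_i mod 17, x_{i+1} = (x_i − a_i)/17, with x_0 = x:
  x_0 = 13/20;  a_0 = 10;  x_1 = (x_0 − 10)/17 = -11/20
  x_1 = -11/20;  a_1 = 2;  x_2 = (x_1 − 2)/17 = -3/20
  x_2 = -3/20;  a_2 = 16;  x_3 = (x_2 − 16)/17 = -19/20
  x_3 = -19/20;  a_3 = 5;  x_4 = (x_3 − 5)/17 = -7/20
Digits: (10, 2, 16, 5).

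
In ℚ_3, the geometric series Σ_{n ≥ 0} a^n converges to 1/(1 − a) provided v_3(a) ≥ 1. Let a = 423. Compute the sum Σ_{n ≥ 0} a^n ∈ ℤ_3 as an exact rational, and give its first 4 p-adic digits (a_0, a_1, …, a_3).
Σ a^n = 1/(1 − a) = -1/422;  first 4 digits = (1, 0, 2, 0)

v_3(a) = 2 ≥ 1, so the series converges in ℤ_3 to 1/(1 − a) = 1/(1 − 423) = -1/422. Expand this rational in ℤ_3: compute digits iteratively via d_i = x_i mod 3, x_{i+1} = (x_i − d_i)/3. The first 4 digits are (1, 0, 2, 0).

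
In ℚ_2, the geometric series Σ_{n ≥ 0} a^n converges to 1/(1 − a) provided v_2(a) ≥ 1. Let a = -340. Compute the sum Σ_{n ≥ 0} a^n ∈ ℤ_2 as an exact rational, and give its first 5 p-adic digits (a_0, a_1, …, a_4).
Σ a^n = 1/(1 − a) = 1/341;  first 5 digits = (1, 0, 1, 1, 1)

v_2(a) = 2 ≥ 1, so the series converges in ℤ_2 to 1/(1 − a) = 1/(1 − (-340)) = 1/341. Expand this rational in ℤ_2: compute digits iteratively via d_i = x_i mod 2, x_{i+1} = (x_i − d_i)/2. The first 5 digits are (1, 0, 1, 1, 1).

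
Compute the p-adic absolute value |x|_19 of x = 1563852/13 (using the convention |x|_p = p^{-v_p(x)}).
|1563852/13|_19 = 1/130321

Step 1 — compute v_19(x) by factoring powers of 19 out of the numerator and denominator: v_19(1563852/13) = 4. Step 2 — apply |x|_p = p^{-v_p(x)} = 19^{-4} = 1/130321.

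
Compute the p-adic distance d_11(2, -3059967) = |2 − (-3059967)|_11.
d_11(2, -3059967) = 1/161051

Step 1 — x − y = 2 − (-3059967) = 3059969. Step 2 — v_11(3059969) = 5 (factor: 3059969 = (11^5 · 19); the sign does not affect v_p). Step 3 — |x − y|_11 = 11^{-5} = 1/161051.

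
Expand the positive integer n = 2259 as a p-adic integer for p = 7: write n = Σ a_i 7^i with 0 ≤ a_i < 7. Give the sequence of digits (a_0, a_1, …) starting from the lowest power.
(a_0, a_1, …) = (5, 0, 4, 6)

Repeated division by 7 gives the digits low-to-high: 2259 = 5 + 4·7^2 + 6·7^3. Digit sequence: (5, 0, 4, 6).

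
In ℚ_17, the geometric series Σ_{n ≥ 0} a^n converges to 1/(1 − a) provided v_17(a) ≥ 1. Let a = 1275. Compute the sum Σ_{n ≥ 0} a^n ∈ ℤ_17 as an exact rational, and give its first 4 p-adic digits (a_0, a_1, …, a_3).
Σ a^n = 1/(1 − a) = -1/1274;  first 4 digits = (1, 7, 2, 11)

v_17(a) = 1 ≥ 1, so the series converges in ℤ_17 to 1/(1 − a) = 1/(1 − 1275) = -1/1274. Expand this rational in ℤ_17: compute digits iteratively via d_i = x_i mod 17, x_{i+1} = (x_i − d_i)/17. The first 4 digits are (1, 7, 2, 11).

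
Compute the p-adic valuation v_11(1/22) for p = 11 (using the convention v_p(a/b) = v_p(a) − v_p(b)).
v_11(1/22) = -1

Factor powers of 11 from the numerator and denominator of the reduced fraction: 1 = 11^0 · 1 and 22 = 11^1 · 2. Apply v_p(a/b) = v_p(a) − v_p(b): v_11(1/22) = 0 − 1 = -1.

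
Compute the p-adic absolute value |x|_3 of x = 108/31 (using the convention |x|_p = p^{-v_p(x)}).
|108/31|_3 = 1/27

Step 1 — compute v_3(x) by factoring powers of 3 out of the numerator and denominator: v_3(108/31) = 3. Step 2 — apply |x|_p = p^{-v_p(x)} = 3^{-3} = 1/27.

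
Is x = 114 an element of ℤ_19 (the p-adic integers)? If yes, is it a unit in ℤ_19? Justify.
x ∈ ℤ_19 but not a unit; v_19(x) = 1 > 0

ℤ_19 = {x ∈ ℚ_19 : v_19(x) ≥ 0} and ℤ_19^× = {x ∈ ℤ_19 : v_19(x) = 0}. Here v_19(114) = v_19(num) − v_19(den) = 1; compare against these criteria.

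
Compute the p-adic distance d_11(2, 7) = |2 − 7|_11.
d_11(2, 7) = 1

Step 1 — x − y = 2 − 7 = -5. Step 2 — v_11(-5) = 0 (factor: -5 = −(11^0 · 5); the sign does not affect v_p). Step 3 — |x − y|_11 = 11^{0} = 1.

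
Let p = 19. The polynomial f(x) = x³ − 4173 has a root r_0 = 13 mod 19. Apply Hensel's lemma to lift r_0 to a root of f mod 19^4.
r_3 = 123988 (mod 130321)

Hensel: r_{i+1} = r_i − f(r_i)/f′(r_i) mod 19^{i+2}, where f′(x) = 3x². Iterate:
  r_0 = 13 (mod 19)
  r_1 = 165 (mod 361)
  r_2 = 526 (mod 6859)
  r_3 = 123988 (mod 130321)
Final: r = 123988 with f(r) ≡ 0 mod 19^4.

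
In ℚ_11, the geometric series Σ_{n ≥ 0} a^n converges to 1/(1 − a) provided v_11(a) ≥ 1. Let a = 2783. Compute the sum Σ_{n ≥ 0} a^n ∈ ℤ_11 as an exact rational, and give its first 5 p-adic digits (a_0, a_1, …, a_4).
Σ a^n = 1/(1 − a) = -1/2782;  first 5 digits = (1, 0, 1, 2, 1)

v_11(a) = 2 ≥ 1, so the series converges in ℤ_11 to 1/(1 − a) = 1/(1 − 2783) = -1/2782. Expand this rational in ℤ_11: compute digits iteratively via d_i = x_i mod 11, x_{i+1} = (x_i − d_i)/11. The first 5 digits are (1, 0, 1, 2, 1).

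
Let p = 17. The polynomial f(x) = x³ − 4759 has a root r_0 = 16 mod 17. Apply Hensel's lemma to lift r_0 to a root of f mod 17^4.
r_3 = 61505 (mod 83521)

Hensel: r_{i+1} = r_i − f(r_i)/f′(r_i) mod 17^{i+2}, where f′(x) = 3x². Iterate:
  r_0 = 16 (mod 17)
  r_1 = 237 (mod 289)
  r_2 = 2549 (mod 4913)
  r_3 = 61505 (mod 83521)
Final: r = 61505 with f(r) ≡ 0 mod 17^4.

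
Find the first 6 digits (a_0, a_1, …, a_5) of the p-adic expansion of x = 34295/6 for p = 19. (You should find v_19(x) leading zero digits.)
(a_0, …, a_5) = (0, 0, 0, 4, 3, 3)

v_19(34295/6) = 3, so a_0 = ... = a_2 = 0. Factor out: x = 19^3 · u with u = 5/6 a unit in ℤ_19. Expand u iteratively via a_{v+i} = u_i mod 19, u_{i+1} = (u_i − a_{v+i})/19:
  u_0 = 5/6;  a_3 = 4;  u_1 = (u_0 − 4)/19 = -1/6
  u_1 = -1/6;  a_4 = 3;  u_2 = (u_1 − 3)/19 = -1/6
  u_2 = -1/6;  a_5 = 3;  u_3 = (u_2 − 3)/19 = -1/6
Digits: (0, 0, 0, 4, 3, 3).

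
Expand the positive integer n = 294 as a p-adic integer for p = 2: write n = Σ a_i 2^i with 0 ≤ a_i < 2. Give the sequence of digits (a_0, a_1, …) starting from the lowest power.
(a_0, a_1, …) = (0, 1, 1, 0, 0, 1, 0, 0, 1)

Repeated division by 2 gives the digits low-to-high: 294 = 1·2^1 + 1·2^2 + 1·2^5 + 1·2^8. Digit sequence: (0, 1, 1, 0, 0, 1, 0, 0, 1).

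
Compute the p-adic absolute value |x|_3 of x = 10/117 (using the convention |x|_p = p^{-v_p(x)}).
|10/117|_3 = 9

Step 1 — compute v_3(x) by factoring powers of 3 out of the numerator and denominator: v_3(10/117) = -2. Step 2 — apply |x|_p = p^{-v_p(x)} = 3^{2} = 9.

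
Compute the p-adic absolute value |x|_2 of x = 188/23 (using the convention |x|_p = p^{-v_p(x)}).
|188/23|_2 = 1/4

Step 1 — compute v_2(x) by factoring powers of 2 out of the numerator and denominator: v_2(188/23) = 2. Step 2 — apply |x|_p = p^{-v_p(x)} = 2^{-2} = 1/4.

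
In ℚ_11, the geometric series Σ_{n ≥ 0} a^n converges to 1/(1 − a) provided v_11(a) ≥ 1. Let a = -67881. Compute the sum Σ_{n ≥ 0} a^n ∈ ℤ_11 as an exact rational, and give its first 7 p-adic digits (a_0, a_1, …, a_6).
Σ a^n = 1/(1 − a) = 1/67882;  first 7 digits = (1, 0, 0, 4, 6, 10, 4)

v_11(a) = 3 ≥ 1, so the series converges in ℤ_11 to 1/(1 − a) = 1/(1 − (-67881)) = 1/67882. Expand this rational in ℤ_11: compute digits iteratively via d_i = x_i mod 11, x_{i+1} = (x_i − d_i)/11. The first 7 digits are (1, 0, 0, 4, 6, 10, 4).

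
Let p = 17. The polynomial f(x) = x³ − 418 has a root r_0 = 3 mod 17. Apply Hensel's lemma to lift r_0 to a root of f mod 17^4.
r_3 = 38508 (mod 83521)

Hensel: r_{i+1} = r_i − f(r_i)/f′(r_i) mod 17^{i+2}, where f′(x) = 3x². Iterate:
  r_0 = 3 (mod 17)
  r_1 = 71 (mod 289)
  r_2 = 4117 (mod 4913)
  r_3 = 38508 (mod 83521)
Final: r = 38508 with f(r) ≡ 0 mod 17^4.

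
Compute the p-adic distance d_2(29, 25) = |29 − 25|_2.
d_2(29, 25) = 1/4

Step 1 — x − y = 29 − 25 = 4. Step 2 — v_2(4) = 2 (factor: 4 = (2^2 · 1); the sign does not affect v_p). Step 3 — |x − y|_2 = 2^{-2} = 1/4.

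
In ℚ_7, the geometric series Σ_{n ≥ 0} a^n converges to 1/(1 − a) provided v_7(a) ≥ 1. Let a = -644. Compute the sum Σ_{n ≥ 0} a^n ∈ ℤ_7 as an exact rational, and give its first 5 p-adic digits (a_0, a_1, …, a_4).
Σ a^n = 1/(1 − a) = 1/645;  first 5 digits = (1, 6, 1, 2, 1)

v_7(a) = 1 ≥ 1, so the series converges in ℤ_7 to 1/(1 − a) = 1/(1 − (-644)) = 1/645. Expand this rational in ℤ_7: compute digits iteratively via d_i = x_i mod 7, x_{i+1} = (x_i − d_i)/7. The first 5 digits are (1, 6, 1, 2, 1).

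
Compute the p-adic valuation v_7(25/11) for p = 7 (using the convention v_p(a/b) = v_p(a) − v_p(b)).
v_7(25/11) = 0

Factor powers of 7 from the numerator and denominator of the reduced fraction: 25 = 7^0 · 25 and 11 = 7^0 · 11. Apply v_p(a/b) = v_p(a) − v_p(b): v_7(25/11) = 0 − 0 = 0.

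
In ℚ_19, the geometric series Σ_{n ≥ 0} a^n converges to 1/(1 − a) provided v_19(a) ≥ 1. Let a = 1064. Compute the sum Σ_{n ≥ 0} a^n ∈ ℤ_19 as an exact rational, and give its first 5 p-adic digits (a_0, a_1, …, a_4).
Σ a^n = 1/(1 − a) = -1/1063;  first 5 digits = (1, 18, 3, 12, 18)

v_19(a) = 1 ≥ 1, so the series converges in ℤ_19 to 1/(1 − a) = 1/(1 − 1064) = -1/1063. Expand this rational in ℤ_19: compute digits iteratively via d_i = x_i mod 19, x_{i+1} = (x_i − d_i)/19. The first 5 digits are (1, 18, 3, 12, 18).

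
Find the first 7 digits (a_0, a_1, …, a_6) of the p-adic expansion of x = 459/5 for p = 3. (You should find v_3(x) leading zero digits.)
(a_0, …, a_6) = (0, 0, 0, 1, 2, 2, 1)

v_3(459/5) = 3, so a_0 = ... = a_2 = 0. Factor out: x = 3^3 · u with u = 17/5 a unit in ℤ_3. Expand u iteratively via a_{v+i} = u_i mod 3, u_{i+1} = (u_i − a_{v+i})/3:
  u_0 = 17/5;  a_3 = 1;  u_1 = (u_0 − 1)/3 = 4/5
  u_1 = 4/5;  a_4 = 2;  u_2 = (u_1 − 2)/3 = -2/5
  u_2 = -2/5;  a_5 = 2;  u_3 = (u_2 − 2)/3 = -4/5
  u_3 = -4/5;  a_6 = 1;  u_4 = (u_3 − 1)/3 = -3/5
Digits: (0, 0, 0, 1, 2, 2, 1).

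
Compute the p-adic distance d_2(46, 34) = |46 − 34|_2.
d_2(46, 34) = 1/4

Step 1 — x − y = 46 − 34 = 12. Step 2 — v_2(12) = 2 (factor: 12 = (2^2 · 3); the sign does not affect v_p). Step 3 — |x − y|_2 = 2^{-2} = 1/4.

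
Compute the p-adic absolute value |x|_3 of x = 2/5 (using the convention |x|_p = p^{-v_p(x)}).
|2/5|_3 = 1

Step 1 — compute v_3(x) by factoring powers of 3 out of the numerator and denominator: v_3(2/5) = 0. Step 2 — apply |x|_p = p^{-v_p(x)} = 3^{0} = 1.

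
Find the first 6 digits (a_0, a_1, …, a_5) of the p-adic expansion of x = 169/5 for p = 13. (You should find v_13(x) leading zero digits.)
(a_0, …, a_5) = (0, 0, 8, 2, 5, 10)

v_13(169/5) = 2, so a_0 = ... = a_1 = 0. Factor out: x = 13^2 · u with u = 1/5 a unit in ℤ_13. Expand u iteratively via a_{v+i} = u_i mod 13, u_{i+1} = (u_i − a_{v+i})/13:
  u_0 = 1/5;  a_2 = 8;  u_1 = (u_0 − 8)/13 = -3/5
  u_1 = -3/5;  a_3 = 2;  u_2 = (u_1 − 2)/13 = -1/5
  u_2 = -1/5;  a_4 = 5;  u_3 = (u_2 − 5)/13 = -2/5
  u_3 = -2/5;  a_5 = 10;  u_4 = (u_3 − 10)/13 = -4/5
Digits: (0, 0, 8, 2, 5, 10).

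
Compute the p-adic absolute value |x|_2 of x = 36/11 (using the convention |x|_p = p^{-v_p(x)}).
|36/11|_2 = 1/4

Step 1 — compute v_2(x) by factoring powers of 2 out of the numerator and denominator: v_2(36/11) = 2. Step 2 — apply |x|_p = p^{-v_p(x)} = 2^{-2} = 1/4.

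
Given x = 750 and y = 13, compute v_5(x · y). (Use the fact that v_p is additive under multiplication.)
v_5(9750) = 3

v_p(x) = 3 (factor: 750 = 5^3 · 6); v_p(y) = 0 (factor: 13 = 5^0 · 13). Additivity: v_p(xy) = v_p(x) + v_p(y) = 3 + 0 = 3. (Direct check: xy = 9750 = 5^3 · (78).)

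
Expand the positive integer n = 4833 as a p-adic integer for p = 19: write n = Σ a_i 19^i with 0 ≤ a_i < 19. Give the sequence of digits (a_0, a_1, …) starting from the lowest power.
(a_0, a_1, …) = (7, 7, 13)

Repeated division by 19 gives the digits low-to-high: 4833 = 7 + 7·19^1 + 13·19^2. Digit sequence: (7, 7, 13).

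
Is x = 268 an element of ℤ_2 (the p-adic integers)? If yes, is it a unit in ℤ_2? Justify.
x ∈ ℤ_2 but not a unit; v_2(x) = 2 > 0

ℤ_2 = {x ∈ ℚ_2 : v_2(x) ≥ 0} and ℤ_2^× = {x ∈ ℤ_2 : v_2(x) = 0}. Here v_2(268) = v_2(num) − v_2(den) = 2; compare against these criteria.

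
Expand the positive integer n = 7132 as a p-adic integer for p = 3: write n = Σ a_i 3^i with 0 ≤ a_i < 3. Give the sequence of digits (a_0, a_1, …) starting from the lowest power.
(a_0, a_1, …) = (1, 1, 0, 0, 1, 2, 0, 0, 1)

Repeated division by 3 gives the digits low-to-high: 7132 = 1 + 1·3^1 + 1·3^4 + 2·3^5 + 1·3^8. Digit sequence: (1, 1, 0, 0, 1, 2, 0, 0, 1).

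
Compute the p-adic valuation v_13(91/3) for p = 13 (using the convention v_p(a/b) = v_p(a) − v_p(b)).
v_13(91/3) = 1

Factor powers of 13 from the numerator and denominator of the reduced fraction: 91 = 13^1 · 7 and 3 = 13^0 · 3. Apply v_p(a/b) = v_p(a) − v_p(b): v_13(91/3) = 1 − 0 = 1.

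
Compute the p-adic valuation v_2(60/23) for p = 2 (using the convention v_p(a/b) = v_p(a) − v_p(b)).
v_2(60/23) = 2

Factor powers of 2 from the numerator and denominator of the reduced fraction: 60 = 2^2 · 15 and 23 = 2^0 · 23. Apply v_p(a/b) = v_p(a) − v_p(b): v_2(60/23) = 2 − 0 = 2.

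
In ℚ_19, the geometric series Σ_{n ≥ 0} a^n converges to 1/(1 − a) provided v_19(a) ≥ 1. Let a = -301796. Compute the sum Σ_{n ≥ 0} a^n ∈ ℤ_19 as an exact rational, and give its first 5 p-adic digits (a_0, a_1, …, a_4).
Σ a^n = 1/(1 − a) = 1/301797;  first 5 digits = (1, 0, 0, 13, 16)

v_19(a) = 3 ≥ 1, so the series converges in ℤ_19 to 1/(1 − a) = 1/(1 − (-301796)) = 1/301797. Expand this rational in ℤ_19: compute digits iteratively via d_i = x_i mod 19, x_{i+1} = (x_i − d_i)/19. The first 5 digits are (1, 0, 0, 13, 16).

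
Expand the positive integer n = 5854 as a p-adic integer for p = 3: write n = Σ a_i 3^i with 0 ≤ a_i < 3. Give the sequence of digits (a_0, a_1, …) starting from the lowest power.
(a_0, a_1, …) = (1, 1, 2, 0, 0, 0, 2, 2)

Repeated division by 3 gives the digits low-to-high: 5854 = 1 + 1·3^1 + 2·3^2 + 2·3^6 + 2·3^7. Digit sequence: (1, 1, 2, 0, 0, 0, 2, 2).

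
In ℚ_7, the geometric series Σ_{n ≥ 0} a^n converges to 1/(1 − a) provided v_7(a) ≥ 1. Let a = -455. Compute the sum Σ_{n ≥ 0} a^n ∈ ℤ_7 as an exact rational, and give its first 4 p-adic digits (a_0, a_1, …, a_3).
Σ a^n = 1/(1 − a) = 1/456;  first 4 digits = (1, 5, 1, 6)

v_7(a) = 1 ≥ 1, so the series converges in ℤ_7 to 1/(1 − a) = 1/(1 − (-455)) = 1/456. Expand this rational in ℤ_7: compute digits iteratively via d_i = x_i mod 7, x_{i+1} = (x_i − d_i)/7. The first 4 digits are (1, 5, 1, 6).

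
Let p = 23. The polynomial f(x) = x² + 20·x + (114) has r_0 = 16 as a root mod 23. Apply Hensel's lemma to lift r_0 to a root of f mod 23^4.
r_3 = 4662 (mod 279841)

Hensel: r_{i+1} = r_i − f(r_i)·(f′(r_i))^{-1} mod 23^{i+2}, f′(x) = 2x + 20. Iterate:
  r_0 = 16 (mod 23)
  r_1 = 430 (mod 529)
  r_2 = 4662 (mod 12167)
  r_3 = 4662 (mod 279841)
Final: r = 4662 satisfies f(r) ≡ 0 mod 23^4.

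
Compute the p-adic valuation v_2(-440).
v_2(-440) = 3

v_2(n) is the largest exponent k such that 2^k divides n. Factor out: -440 = -2^3 · 55. (Sign doesn't affect v_p.) So v_2(-440) = 3.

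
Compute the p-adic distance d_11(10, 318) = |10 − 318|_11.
d_11(10, 318) = 1/11

Step 1 — x − y = 10 − 318 = -308. Step 2 — v_11(-308) = 1 (factor: -308 = −(11^1 · 28); the sign does not affect v_p). Step 3 — |x − y|_11 = 11^{-1} = 1/11.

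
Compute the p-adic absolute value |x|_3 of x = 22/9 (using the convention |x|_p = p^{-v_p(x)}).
|22/9|_3 = 9

Step 1 — compute v_3(x) by factoring powers of 3 out of the numerator and denominator: v_3(22/9) = -2. Step 2 — apply |x|_p = p^{-v_p(x)} = 3^{2} = 9.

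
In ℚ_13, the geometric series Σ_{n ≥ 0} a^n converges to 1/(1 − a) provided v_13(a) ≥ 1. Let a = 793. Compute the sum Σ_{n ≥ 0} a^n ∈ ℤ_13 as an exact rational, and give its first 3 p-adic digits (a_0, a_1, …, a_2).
Σ a^n = 1/(1 − a) = -1/792;  first 3 digits = (1, 9, 7)

v_13(a) = 1 ≥ 1, so the series converges in ℤ_13 to 1/(1 − a) = 1/(1 − 793) = -1/792. Expand this rational in ℤ_13: compute digits iteratively via d_i = x_i mod 13, x_{i+1} = (x_i − d_i)/13. The first 3 digits are (1, 9, 7).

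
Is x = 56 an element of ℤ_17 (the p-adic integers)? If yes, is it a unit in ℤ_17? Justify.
x ∈ ℤ_17^× (unit); v_17(x) = 0

ℤ_17 = {x ∈ ℚ_17 : v_17(x) ≥ 0} and ℤ_17^× = {x ∈ ℤ_17 : v_17(x) = 0}. Here v_17(56) = v_17(num) − v_17(den) = 0; compare against these criteria.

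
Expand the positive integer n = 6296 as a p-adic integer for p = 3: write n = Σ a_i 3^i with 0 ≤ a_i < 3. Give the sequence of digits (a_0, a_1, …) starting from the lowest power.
(a_0, a_1, …) = (2, 1, 0, 2, 2, 1, 2, 2)

Repeated division by 3 gives the digits low-to-high: 6296 = 2 + 1·3^1 + 2·3^3 + 2·3^4 + 1·3^5 + 2·3^6 + 2·3^7. Digit sequence: (2, 1, 0, 2, 2, 1, 2, 2).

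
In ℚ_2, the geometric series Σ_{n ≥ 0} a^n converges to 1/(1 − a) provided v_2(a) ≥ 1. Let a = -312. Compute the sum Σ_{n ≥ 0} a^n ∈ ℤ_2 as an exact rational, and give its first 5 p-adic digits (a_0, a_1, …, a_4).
Σ a^n = 1/(1 − a) = 1/313;  first 5 digits = (1, 0, 0, 1, 0)

v_2(a) = 3 ≥ 1, so the series converges in ℤ_2 to 1/(1 − a) = 1/(1 − (-312)) = 1/313. Expand this rational in ℤ_2: compute digits iteratively via d_i = x_i mod 2, x_{i+1} = (x_i − d_i)/2. The first 5 digits are (1, 0, 0, 1, 0).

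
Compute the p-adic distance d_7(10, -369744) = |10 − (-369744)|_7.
d_7(10, -369744) = 1/16807

Step 1 — x − y = 10 − (-369744) = 369754. Step 2 — v_7(369754) = 5 (factor: 369754 = (7^5 · 22); the sign does not affect v_p). Step 3 — |x − y|_7 = 7^{-5} = 1/16807.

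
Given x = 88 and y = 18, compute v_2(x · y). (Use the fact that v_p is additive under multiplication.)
v_2(1584) = 4

v_p(x) = 3 (factor: 88 = 2^3 · 11); v_p(y) = 1 (factor: 18 = 2^1 · 9). Additivity: v_p(xy) = v_p(x) + v_p(y) = 3 + 1 = 4. (Direct check: xy = 1584 = 2^4 · (99).)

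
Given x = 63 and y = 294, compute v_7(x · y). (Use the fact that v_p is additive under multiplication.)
v_7(18522) = 3

v_p(x) = 1 (factor: 63 = 7^1 · 9); v_p(y) = 2 (factor: 294 = 7^2 · 6). Additivity: v_p(xy) = v_p(x) + v_p(y) = 1 + 2 = 3. (Direct check: xy = 18522 = 7^3 · (54).)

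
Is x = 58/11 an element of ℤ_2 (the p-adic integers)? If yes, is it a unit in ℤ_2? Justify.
x ∈ ℤ_2 but not a unit; v_2(x) = 1 > 0

ℤ_2 = {x ∈ ℚ_2 : v_2(x) ≥ 0} and ℤ_2^× = {x ∈ ℤ_2 : v_2(x) = 0}. Here v_2(58/11) = v_2(num) − v_2(den) = 1; compare against these criteria.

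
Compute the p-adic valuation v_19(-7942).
v_19(-7942) = 2

v_19(n) is the largest exponent k such that 19^k divides n. Factor out: -7942 = -19^2 · 22. (Sign doesn't affect v_p.) So v_19(-7942) = 2.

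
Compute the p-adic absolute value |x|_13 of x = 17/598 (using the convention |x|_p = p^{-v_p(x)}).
|17/598|_13 = 13

Step 1 — compute v_13(x) by factoring powers of 13 out of the numerator and denominator: v_13(17/598) = -1. Step 2 — apply |x|_p = p^{-v_p(x)} = 13^{1} = 13.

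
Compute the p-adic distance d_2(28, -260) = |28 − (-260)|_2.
d_2(28, -260) = 1/32

Step 1 — x − y = 28 − (-260) = 288. Step 2 — v_2(288) = 5 (factor: 288 = (2^5 · 9); the sign does not affect v_p). Step 3 — |x − y|_2 = 2^{-5} = 1/32.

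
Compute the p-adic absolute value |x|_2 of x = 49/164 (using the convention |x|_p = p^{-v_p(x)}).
|49/164|_2 = 4

Step 1 — compute v_2(x) by factoring powers of 2 out of the numerator and denominator: v_2(49/164) = -2. Step 2 — apply |x|_p = p^{-v_p(x)} = 2^{2} = 4.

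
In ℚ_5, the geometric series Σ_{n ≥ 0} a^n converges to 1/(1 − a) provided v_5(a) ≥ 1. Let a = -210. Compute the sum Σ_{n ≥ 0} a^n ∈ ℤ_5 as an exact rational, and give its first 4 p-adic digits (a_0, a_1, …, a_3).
Σ a^n = 1/(1 − a) = 1/211;  first 4 digits = (1, 3, 0, 3)

v_5(a) = 1 ≥ 1, so the series converges in ℤ_5 to 1/(1 − a) = 1/(1 − (-210)) = 1/211. Expand this rational in ℤ_5: compute digits iteratively via d_i = x_i mod 5, x_{i+1} = (x_i − d_i)/5. The first 4 digits are (1, 3, 0, 3).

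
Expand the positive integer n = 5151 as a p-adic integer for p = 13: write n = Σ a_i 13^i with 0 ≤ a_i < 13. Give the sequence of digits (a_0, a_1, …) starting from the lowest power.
(a_0, a_1, …) = (3, 6, 4, 2)

Repeated division by 13 gives the digits low-to-high: 5151 = 3 + 6·13^1 + 4·13^2 + 2·13^3. Digit sequence: (3, 6, 4, 2).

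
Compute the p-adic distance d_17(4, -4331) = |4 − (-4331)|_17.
d_17(4, -4331) = 1/289

Step 1 — x − y = 4 − (-4331) = 4335. Step 2 — v_17(4335) = 2 (factor: 4335 = (17^2 · 15); the sign does not affect v_p). Step 3 — |x − y|_17 = 17^{-2} = 1/289.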